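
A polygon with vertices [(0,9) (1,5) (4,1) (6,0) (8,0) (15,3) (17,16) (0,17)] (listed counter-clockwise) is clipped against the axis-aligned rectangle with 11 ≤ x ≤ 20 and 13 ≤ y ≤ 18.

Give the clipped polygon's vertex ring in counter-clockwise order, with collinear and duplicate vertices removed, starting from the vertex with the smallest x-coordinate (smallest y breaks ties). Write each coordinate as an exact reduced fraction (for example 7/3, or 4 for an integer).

1. After x ≥ 11: [(11,9/7) (15,3) (17,16) (11,278/17)]
2. After x ≤ 20: [(11,9/7) (15,3) (17,16) (11,278/17)]
3. After y ≥ 13: [(11,13) (215/13,13) (17,16) (11,278/17)]
4. After y ≤ 18: [(11,13) (215/13,13) (17,16) (11,278/17)]
5. Canonical ring: [(11,13) (215/13,13) (17,16) (11,278/17)]

Clipped polygon: [(11,13) (215/13,13) (17,16) (11,278/17)]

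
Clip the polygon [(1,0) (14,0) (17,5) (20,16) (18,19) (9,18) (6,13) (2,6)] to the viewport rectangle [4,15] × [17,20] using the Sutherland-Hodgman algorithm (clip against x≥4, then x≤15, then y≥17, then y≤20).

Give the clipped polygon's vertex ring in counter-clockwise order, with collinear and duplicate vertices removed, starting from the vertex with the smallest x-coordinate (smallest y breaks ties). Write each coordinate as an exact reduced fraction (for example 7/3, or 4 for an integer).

1. After x ≥ 4: [(4,0) (14,0) (17,5) (20,16) (18,19) (9,18) (6,13) (4,19/2)]
2. After x ≤ 15: [(4,0) (14,0) (15,5/3) (15,56/3) (9,18) (6,13) (4,19/2)]
3. After y ≥ 17: [(15,17) (15,56/3) (9,18) (42/5,17)]
4. After y ≤ 20: [(15,17) (15,56/3) (9,18) (42/5,17)]
5. Canonical ring: [(42/5,17) (15,17) (15,56/3) (9,18)]

Clipped polygon: [(42/5,17) (15,17) (15,56/3) (9,18)]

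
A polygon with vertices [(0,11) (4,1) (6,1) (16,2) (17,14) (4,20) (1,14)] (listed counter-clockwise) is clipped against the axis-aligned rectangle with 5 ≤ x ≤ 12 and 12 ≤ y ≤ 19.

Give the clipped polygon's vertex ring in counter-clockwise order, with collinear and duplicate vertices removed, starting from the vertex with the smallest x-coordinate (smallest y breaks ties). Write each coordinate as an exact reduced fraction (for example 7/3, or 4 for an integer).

1. After x ≥ 5: [(5,1) (6,1) (16,2) (17,14) (5,254/13)]
2. After x ≤ 12: [(5,1) (6,1) (12,8/5) (12,212/13) (5,254/13)]
3. After y ≥ 12: [(5,12) (12,12) (12,212/13) (5,254/13)]
4. After y ≤ 19: [(5,19) (5,12) (12,12) (12,212/13) (37/6,19)]
5. Canonical ring: [(5,12) (12,12) (12,212/13) (37/6,19) (5,19)]

Clipped polygon: [(5,12) (12,12) (12,212/13) (37/6,19) (5,19)]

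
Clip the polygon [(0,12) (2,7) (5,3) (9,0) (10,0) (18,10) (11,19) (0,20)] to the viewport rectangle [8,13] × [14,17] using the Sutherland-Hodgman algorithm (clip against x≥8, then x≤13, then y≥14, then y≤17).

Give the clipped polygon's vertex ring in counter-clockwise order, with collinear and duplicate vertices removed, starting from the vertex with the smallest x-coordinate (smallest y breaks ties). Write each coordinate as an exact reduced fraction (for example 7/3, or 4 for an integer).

Clipped polygon: [(8,14) (13,14) (13,115/7) (113/9,17) (8,17)]

1. After x ≥ 8: [(8,3/4) (9,0) (10,0) (18,10) (11,19) (8,212/11)]
2. After x ≤ 13: [(8,3/4) (9,0) (10,0) (13,15/4) (13,115/7) (11,19) (8,212/11)]
3. After y ≥ 14: [(8,14) (13,14) (13,115/7) (11,19) (8,212/11)]
4. After y ≤ 17: [(8,17) (8,14) (13,14) (13,115/7) (113/9,17)]
5. Canonical ring: [(8,14) (13,14) (13,115/7) (113/9,17) (8,17)]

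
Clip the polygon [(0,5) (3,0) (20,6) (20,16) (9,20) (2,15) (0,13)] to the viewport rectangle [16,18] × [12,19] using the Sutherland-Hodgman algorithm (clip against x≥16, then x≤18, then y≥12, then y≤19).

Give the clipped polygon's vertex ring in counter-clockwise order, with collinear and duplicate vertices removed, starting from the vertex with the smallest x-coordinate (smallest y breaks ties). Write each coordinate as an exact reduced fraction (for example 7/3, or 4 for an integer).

1. After x ≥ 16: [(16,78/17) (20,6) (20,16) (16,192/11)]
2. After x ≤ 18: [(16,78/17) (18,90/17) (18,184/11) (16,192/11)]
3. After y ≥ 12: [(16,12) (18,12) (18,184/11) (16,192/11)]
4. After y ≤ 19: [(16,12) (18,12) (18,184/11) (16,192/11)]
5. Canonical ring: [(16,12) (18,12) (18,184/11) (16,192/11)]

Clipped polygon: [(16,12) (18,12) (18,184/11) (16,192/11)]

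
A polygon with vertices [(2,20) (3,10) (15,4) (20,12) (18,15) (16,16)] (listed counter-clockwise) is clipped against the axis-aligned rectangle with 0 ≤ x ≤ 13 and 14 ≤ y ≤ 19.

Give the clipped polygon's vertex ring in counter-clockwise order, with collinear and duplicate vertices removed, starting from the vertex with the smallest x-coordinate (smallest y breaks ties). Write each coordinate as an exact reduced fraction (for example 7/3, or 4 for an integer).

Clipped polygon: [(21/10,19) (13/5,14) (13,14) (13,118/7) (11/2,19)]

1. After x ≥ 0: [(2,20) (3,10) (15,4) (20,12) (18,15) (16,16)]
2. After x ≤ 13: [(13,118/7) (2,20) (3,10) (13,5)]
3. After y ≥ 14: [(13,14) (13,118/7) (2,20) (13/5,14)]
4. After y ≤ 19: [(13,14) (13,118/7) (11/2,19) (21/10,19) (13/5,14)]
5. Canonical ring: [(21/10,19) (13/5,14) (13,14) (13,118/7) (11/2,19)]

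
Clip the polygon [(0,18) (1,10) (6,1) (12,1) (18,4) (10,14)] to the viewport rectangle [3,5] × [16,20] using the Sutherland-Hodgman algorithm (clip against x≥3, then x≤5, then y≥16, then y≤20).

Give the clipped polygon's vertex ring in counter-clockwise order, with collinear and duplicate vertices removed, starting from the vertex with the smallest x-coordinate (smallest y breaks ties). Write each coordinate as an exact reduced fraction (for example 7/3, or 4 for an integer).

Clipped polygon: [(3,16) (5,16) (3,84/5)]

1. After x ≥ 3: [(3,84/5) (3,32/5) (6,1) (12,1) (18,4) (10,14)]
2. After x ≤ 5: [(5,16) (3,84/5) (3,32/5) (5,14/5)]
3. After y ≥ 16: [(5,16) (5,16) (3,84/5) (3,16)]
4. After y ≤ 20: [(5,16) (5,16) (3,84/5) (3,16)]
5. Canonical ring: [(3,16) (5,16) (3,84/5)]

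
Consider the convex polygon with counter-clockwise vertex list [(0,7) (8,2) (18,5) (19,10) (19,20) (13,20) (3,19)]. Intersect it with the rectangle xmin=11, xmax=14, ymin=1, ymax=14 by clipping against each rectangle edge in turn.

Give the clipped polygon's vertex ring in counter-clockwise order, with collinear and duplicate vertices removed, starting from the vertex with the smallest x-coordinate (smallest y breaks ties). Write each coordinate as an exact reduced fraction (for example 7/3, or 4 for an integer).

1. After x ≥ 11: [(11,29/10) (18,5) (19,10) (19,20) (13,20) (11,99/5)]
2. After x ≤ 14: [(11,29/10) (14,19/5) (14,20) (13,20) (11,99/5)]
3. After y ≥ 1: [(11,29/10) (14,19/5) (14,20) (13,20) (11,99/5)]
4. After y ≤ 14: [(11,14) (11,29/10) (14,19/5) (14,14)]
5. Canonical ring: [(11,29/10) (14,19/5) (14,14) (11,14)]

Clipped polygon: [(11,29/10) (14,19/5) (14,14) (11,14)]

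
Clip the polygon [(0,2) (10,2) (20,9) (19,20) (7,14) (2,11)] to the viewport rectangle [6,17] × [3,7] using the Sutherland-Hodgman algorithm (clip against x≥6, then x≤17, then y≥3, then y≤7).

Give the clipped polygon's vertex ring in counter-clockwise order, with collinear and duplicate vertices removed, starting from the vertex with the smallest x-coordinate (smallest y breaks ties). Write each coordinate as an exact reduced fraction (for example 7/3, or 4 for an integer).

1. After x ≥ 6: [(6,2) (10,2) (20,9) (19,20) (7,14) (6,67/5)]
2. After x ≤ 17: [(6,2) (10,2) (17,69/10) (17,19) (7,14) (6,67/5)]
3. After y ≥ 3: [(6,3) (80/7,3) (17,69/10) (17,19) (7,14) (6,67/5)]
4. After y ≤ 7: [(6,7) (6,3) (80/7,3) (17,69/10) (17,7)]
5. Canonical ring: [(6,3) (80/7,3) (17,69/10) (17,7) (6,7)]

Clipped polygon: [(6,3) (80/7,3) (17,69/10) (17,7) (6,7)]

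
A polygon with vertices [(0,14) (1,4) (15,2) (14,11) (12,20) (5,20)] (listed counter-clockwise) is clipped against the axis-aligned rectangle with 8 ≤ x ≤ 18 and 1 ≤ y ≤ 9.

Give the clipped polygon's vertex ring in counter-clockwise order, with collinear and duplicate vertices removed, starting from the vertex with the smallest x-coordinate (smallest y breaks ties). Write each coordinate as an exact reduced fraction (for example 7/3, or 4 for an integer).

1. After x ≥ 8: [(8,3) (15,2) (14,11) (12,20) (8,20)]
2. After x ≤ 18: [(8,3) (15,2) (14,11) (12,20) (8,20)]
3. After y ≥ 1: [(8,3) (15,2) (14,11) (12,20) (8,20)]
4. After y ≤ 9: [(8,9) (8,3) (15,2) (128/9,9)]
5. Canonical ring: [(8,3) (15,2) (128/9,9) (8,9)]

Clipped polygon: [(8,3) (15,2) (128/9,9) (8,9)]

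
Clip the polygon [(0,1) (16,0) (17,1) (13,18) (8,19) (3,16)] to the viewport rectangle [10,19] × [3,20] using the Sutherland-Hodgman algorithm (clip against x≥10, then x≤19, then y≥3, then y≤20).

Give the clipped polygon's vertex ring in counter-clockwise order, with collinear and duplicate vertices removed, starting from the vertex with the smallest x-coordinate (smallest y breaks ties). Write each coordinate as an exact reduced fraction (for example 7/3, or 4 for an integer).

Clipped polygon: [(10,3) (281/17,3) (13,18) (10,93/5)]

1. After x ≥ 10: [(10,3/8) (16,0) (17,1) (13,18) (10,93/5)]
2. After x ≤ 19: [(10,3/8) (16,0) (17,1) (13,18) (10,93/5)]
3. After y ≥ 3: [(10,3) (281/17,3) (13,18) (10,93/5)]
4. After y ≤ 20: [(10,3) (281/17,3) (13,18) (10,93/5)]
5. Canonical ring: [(10,3) (281/17,3) (13,18) (10,93/5)]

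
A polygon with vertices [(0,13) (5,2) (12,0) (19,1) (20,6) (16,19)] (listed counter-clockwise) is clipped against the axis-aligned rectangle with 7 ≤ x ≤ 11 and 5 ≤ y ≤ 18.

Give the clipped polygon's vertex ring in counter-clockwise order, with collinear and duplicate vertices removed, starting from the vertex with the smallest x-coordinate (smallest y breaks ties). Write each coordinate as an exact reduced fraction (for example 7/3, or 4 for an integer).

Clipped polygon: [(7,5) (11,5) (11,137/8) (7,125/8)]

1. After x ≥ 7: [(7,125/8) (7,10/7) (12,0) (19,1) (20,6) (16,19)]
2. After x ≤ 11: [(11,137/8) (7,125/8) (7,10/7) (11,2/7)]
3. After y ≥ 5: [(11,5) (11,137/8) (7,125/8) (7,5)]
4. After y ≤ 18: [(11,5) (11,137/8) (7,125/8) (7,5)]
5. Canonical ring: [(7,5) (11,5) (11,137/8) (7,125/8)]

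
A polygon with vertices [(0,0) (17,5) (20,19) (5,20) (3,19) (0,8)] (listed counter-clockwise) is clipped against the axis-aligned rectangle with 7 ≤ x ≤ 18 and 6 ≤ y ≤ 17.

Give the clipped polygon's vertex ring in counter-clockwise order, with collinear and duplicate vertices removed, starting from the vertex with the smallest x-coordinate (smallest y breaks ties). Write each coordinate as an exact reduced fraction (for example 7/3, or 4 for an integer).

1. After x ≥ 7: [(7,35/17) (17,5) (20,19) (7,298/15)]
2. After x ≤ 18: [(7,35/17) (17,5) (18,29/3) (18,287/15) (7,298/15)]
3. After y ≥ 6: [(7,6) (241/14,6) (18,29/3) (18,287/15) (7,298/15)]
4. After y ≤ 17: [(7,17) (7,6) (241/14,6) (18,29/3) (18,17)]
5. Canonical ring: [(7,6) (241/14,6) (18,29/3) (18,17) (7,17)]

Clipped polygon: [(7,6) (241/14,6) (18,29/3) (18,17) (7,17)]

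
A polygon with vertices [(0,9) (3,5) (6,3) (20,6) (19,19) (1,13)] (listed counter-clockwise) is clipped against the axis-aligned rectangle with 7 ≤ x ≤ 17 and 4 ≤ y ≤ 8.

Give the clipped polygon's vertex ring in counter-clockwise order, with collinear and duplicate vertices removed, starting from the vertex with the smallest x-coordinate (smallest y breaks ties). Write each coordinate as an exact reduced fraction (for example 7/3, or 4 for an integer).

Clipped polygon: [(7,4) (32/3,4) (17,75/14) (17,8) (7,8)]

1. After x ≥ 7: [(7,45/14) (20,6) (19,19) (7,15)]
2. After x ≤ 17: [(7,45/14) (17,75/14) (17,55/3) (7,15)]
3. After y ≥ 4: [(7,4) (32/3,4) (17,75/14) (17,55/3) (7,15)]
4. After y ≤ 8: [(7,8) (7,4) (32/3,4) (17,75/14) (17,8)]
5. Canonical ring: [(7,4) (32/3,4) (17,75/14) (17,8) (7,8)]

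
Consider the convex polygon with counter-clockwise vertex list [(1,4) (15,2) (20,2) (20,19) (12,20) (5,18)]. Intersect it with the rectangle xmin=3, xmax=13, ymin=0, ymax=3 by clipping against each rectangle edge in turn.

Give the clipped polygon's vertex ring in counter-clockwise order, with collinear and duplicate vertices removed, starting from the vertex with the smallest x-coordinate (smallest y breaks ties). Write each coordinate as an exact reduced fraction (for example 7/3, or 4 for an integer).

1. After x ≥ 3: [(3,11) (3,26/7) (15,2) (20,2) (20,19) (12,20) (5,18)]
2. After x ≤ 13: [(3,11) (3,26/7) (13,16/7) (13,159/8) (12,20) (5,18)]
3. After y ≥ 0: [(3,11) (3,26/7) (13,16/7) (13,159/8) (12,20) (5,18)]
4. After y ≤ 3: [(8,3) (13,16/7) (13,3)]
5. Canonical ring: [(8,3) (13,16/7) (13,3)]

Clipped polygon: [(8,3) (13,16/7) (13,3)]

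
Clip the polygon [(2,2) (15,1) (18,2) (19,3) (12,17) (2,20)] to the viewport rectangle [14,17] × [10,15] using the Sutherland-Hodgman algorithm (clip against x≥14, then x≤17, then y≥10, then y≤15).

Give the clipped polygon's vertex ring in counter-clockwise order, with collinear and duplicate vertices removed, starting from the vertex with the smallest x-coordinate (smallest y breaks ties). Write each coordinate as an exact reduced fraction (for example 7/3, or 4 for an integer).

1. After x ≥ 14: [(14,14/13) (15,1) (18,2) (19,3) (14,13)]
2. After x ≤ 17: [(14,14/13) (15,1) (17,5/3) (17,7) (14,13)]
3. After y ≥ 10: [(14,10) (31/2,10) (14,13)]
4. After y ≤ 15: [(14,10) (31/2,10) (14,13)]
5. Canonical ring: [(14,10) (31/2,10) (14,13)]

Clipped polygon: [(14,10) (31/2,10) (14,13)]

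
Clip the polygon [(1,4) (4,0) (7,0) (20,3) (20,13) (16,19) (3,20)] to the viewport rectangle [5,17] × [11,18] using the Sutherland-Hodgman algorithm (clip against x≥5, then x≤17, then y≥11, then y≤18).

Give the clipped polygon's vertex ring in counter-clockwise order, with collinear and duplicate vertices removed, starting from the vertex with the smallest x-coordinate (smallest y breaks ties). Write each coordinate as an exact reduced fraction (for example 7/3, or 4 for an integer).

1. After x ≥ 5: [(5,0) (7,0) (20,3) (20,13) (16,19) (5,258/13)]
2. After x ≤ 17: [(5,0) (7,0) (17,30/13) (17,35/2) (16,19) (5,258/13)]
3. After y ≥ 11: [(5,11) (17,11) (17,35/2) (16,19) (5,258/13)]
4. After y ≤ 18: [(5,18) (5,11) (17,11) (17,35/2) (50/3,18)]
5. Canonical ring: [(5,11) (17,11) (17,35/2) (50/3,18) (5,18)]

Clipped polygon: [(5,11) (17,11) (17,35/2) (50/3,18) (5,18)]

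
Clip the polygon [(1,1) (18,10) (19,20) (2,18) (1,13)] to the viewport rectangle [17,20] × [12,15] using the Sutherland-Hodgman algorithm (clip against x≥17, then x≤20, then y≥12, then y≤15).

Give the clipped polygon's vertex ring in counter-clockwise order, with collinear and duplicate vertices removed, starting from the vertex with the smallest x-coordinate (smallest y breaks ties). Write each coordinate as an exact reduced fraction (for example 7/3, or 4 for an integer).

1. After x ≥ 17: [(17,161/17) (18,10) (19,20) (17,336/17)]
2. After x ≤ 20: [(17,161/17) (18,10) (19,20) (17,336/17)]
3. After y ≥ 12: [(17,12) (91/5,12) (19,20) (17,336/17)]
4. After y ≤ 15: [(17,15) (17,12) (91/5,12) (37/2,15)]
5. Canonical ring: [(17,12) (91/5,12) (37/2,15) (17,15)]

Clipped polygon: [(17,12) (91/5,12) (37/2,15) (17,15)]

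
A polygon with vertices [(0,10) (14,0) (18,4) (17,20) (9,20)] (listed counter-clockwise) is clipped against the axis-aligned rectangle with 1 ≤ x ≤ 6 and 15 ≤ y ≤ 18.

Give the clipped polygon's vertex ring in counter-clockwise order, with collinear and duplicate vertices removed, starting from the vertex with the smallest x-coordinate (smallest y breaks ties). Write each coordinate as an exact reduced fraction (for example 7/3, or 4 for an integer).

1. After x ≥ 1: [(1,100/9) (1,65/7) (14,0) (18,4) (17,20) (9,20)]
2. After x ≤ 6: [(6,50/3) (1,100/9) (1,65/7) (6,40/7)]
3. After y ≥ 15: [(6,15) (6,50/3) (9/2,15)]
4. After y ≤ 18: [(6,15) (6,50/3) (9/2,15)]
5. Canonical ring: [(9/2,15) (6,15) (6,50/3)]

Clipped polygon: [(9/2,15) (6,15) (6,50/3)]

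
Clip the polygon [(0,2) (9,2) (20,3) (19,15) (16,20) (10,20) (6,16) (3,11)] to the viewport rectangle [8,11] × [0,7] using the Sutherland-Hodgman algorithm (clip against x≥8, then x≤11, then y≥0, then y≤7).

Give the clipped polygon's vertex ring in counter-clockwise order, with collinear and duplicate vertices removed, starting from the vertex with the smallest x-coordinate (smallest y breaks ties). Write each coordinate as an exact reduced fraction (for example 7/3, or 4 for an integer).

1. After x ≥ 8: [(8,2) (9,2) (20,3) (19,15) (16,20) (10,20) (8,18)]
2. After x ≤ 11: [(8,2) (9,2) (11,24/11) (11,20) (10,20) (8,18)]
3. After y ≥ 0: [(8,2) (9,2) (11,24/11) (11,20) (10,20) (8,18)]
4. After y ≤ 7: [(8,7) (8,2) (9,2) (11,24/11) (11,7)]
5. Canonical ring: [(8,2) (9,2) (11,24/11) (11,7) (8,7)]

Clipped polygon: [(8,2) (9,2) (11,24/11) (11,7) (8,7)]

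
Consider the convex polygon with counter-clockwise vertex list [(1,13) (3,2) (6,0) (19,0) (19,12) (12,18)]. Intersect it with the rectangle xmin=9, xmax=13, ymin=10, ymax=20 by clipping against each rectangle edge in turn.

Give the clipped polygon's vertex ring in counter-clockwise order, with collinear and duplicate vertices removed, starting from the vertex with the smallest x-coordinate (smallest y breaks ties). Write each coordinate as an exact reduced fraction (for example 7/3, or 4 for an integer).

Clipped polygon: [(9,10) (13,10) (13,120/7) (12,18) (9,183/11)]

1. After x ≥ 9: [(9,183/11) (9,0) (19,0) (19,12) (12,18)]
2. After x ≤ 13: [(9,183/11) (9,0) (13,0) (13,120/7) (12,18)]
3. After y ≥ 10: [(9,183/11) (9,10) (13,10) (13,120/7) (12,18)]
4. After y ≤ 20: [(9,183/11) (9,10) (13,10) (13,120/7) (12,18)]
5. Canonical ring: [(9,10) (13,10) (13,120/7) (12,18) (9,183/11)]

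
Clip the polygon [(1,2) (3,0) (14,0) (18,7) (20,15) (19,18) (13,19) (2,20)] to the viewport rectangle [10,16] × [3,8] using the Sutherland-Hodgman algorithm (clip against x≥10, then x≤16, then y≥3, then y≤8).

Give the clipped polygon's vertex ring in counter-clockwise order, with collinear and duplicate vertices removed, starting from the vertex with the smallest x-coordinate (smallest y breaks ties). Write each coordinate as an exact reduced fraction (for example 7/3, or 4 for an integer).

Clipped polygon: [(10,3) (110/7,3) (16,7/2) (16,8) (10,8)]

1. After x ≥ 10: [(10,0) (14,0) (18,7) (20,15) (19,18) (13,19) (10,212/11)]
2. After x ≤ 16: [(10,0) (14,0) (16,7/2) (16,37/2) (13,19) (10,212/11)]
3. After y ≥ 3: [(10,3) (110/7,3) (16,7/2) (16,37/2) (13,19) (10,212/11)]
4. After y ≤ 8: [(10,8) (10,3) (110/7,3) (16,7/2) (16,8)]
5. Canonical ring: [(10,3) (110/7,3) (16,7/2) (16,8) (10,8)]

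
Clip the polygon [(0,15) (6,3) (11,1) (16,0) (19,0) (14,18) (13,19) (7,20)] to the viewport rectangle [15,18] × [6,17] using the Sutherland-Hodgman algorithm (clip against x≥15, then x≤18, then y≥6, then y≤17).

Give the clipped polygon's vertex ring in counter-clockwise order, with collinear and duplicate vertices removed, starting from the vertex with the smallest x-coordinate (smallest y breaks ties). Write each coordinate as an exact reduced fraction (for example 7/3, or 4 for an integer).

Clipped polygon: [(15,6) (52/3,6) (15,72/5)]

1. After x ≥ 15: [(15,1/5) (16,0) (19,0) (15,72/5)]
2. After x ≤ 18: [(15,1/5) (16,0) (18,0) (18,18/5) (15,72/5)]
3. After y ≥ 6: [(15,6) (52/3,6) (15,72/5)]
4. After y ≤ 17: [(15,6) (52/3,6) (15,72/5)]
5. Canonical ring: [(15,6) (52/3,6) (15,72/5)]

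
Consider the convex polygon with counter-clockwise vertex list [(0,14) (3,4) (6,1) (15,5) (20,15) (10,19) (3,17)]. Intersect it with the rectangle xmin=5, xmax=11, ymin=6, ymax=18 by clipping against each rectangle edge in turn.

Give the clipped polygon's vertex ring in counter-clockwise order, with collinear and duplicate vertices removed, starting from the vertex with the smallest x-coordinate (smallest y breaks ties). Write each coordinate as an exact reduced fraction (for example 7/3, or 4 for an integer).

1. After x ≥ 5: [(5,2) (6,1) (15,5) (20,15) (10,19) (5,123/7)]
2. After x ≤ 11: [(5,2) (6,1) (11,29/9) (11,93/5) (10,19) (5,123/7)]
3. After y ≥ 6: [(5,6) (11,6) (11,93/5) (10,19) (5,123/7)]
4. After y ≤ 18: [(5,6) (11,6) (11,18) (13/2,18) (5,123/7)]
5. Canonical ring: [(5,6) (11,6) (11,18) (13/2,18) (5,123/7)]

Clipped polygon: [(5,6) (11,6) (11,18) (13/2,18) (5,123/7)]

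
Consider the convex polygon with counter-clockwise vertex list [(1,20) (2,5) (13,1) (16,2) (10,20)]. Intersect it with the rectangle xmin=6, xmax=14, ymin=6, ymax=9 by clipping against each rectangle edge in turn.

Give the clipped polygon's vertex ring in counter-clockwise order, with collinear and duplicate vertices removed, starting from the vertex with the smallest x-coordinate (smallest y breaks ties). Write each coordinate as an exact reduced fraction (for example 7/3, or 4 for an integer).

Clipped polygon: [(6,6) (14,6) (14,8) (41/3,9) (6,9)]

1. After x ≥ 6: [(6,20) (6,39/11) (13,1) (16,2) (10,20)]
2. After x ≤ 14: [(6,20) (6,39/11) (13,1) (14,4/3) (14,8) (10,20)]
3. After y ≥ 6: [(6,20) (6,6) (14,6) (14,8) (10,20)]
4. After y ≤ 9: [(6,9) (6,6) (14,6) (14,8) (41/3,9)]
5. Canonical ring: [(6,6) (14,6) (14,8) (41/3,9) (6,9)]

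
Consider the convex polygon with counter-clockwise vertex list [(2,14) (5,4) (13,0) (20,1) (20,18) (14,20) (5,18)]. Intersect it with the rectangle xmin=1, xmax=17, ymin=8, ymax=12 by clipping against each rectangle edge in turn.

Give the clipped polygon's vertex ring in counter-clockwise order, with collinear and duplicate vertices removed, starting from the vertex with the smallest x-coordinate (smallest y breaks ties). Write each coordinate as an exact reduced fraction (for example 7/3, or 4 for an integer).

Clipped polygon: [(13/5,12) (19/5,8) (17,8) (17,12)]

1. After x ≥ 1: [(2,14) (5,4) (13,0) (20,1) (20,18) (14,20) (5,18)]
2. After x ≤ 17: [(2,14) (5,4) (13,0) (17,4/7) (17,19) (14,20) (5,18)]
3. After y ≥ 8: [(2,14) (19/5,8) (17,8) (17,19) (14,20) (5,18)]
4. After y ≤ 12: [(13/5,12) (19/5,8) (17,8) (17,12)]
5. Canonical ring: [(13/5,12) (19/5,8) (17,8) (17,12)]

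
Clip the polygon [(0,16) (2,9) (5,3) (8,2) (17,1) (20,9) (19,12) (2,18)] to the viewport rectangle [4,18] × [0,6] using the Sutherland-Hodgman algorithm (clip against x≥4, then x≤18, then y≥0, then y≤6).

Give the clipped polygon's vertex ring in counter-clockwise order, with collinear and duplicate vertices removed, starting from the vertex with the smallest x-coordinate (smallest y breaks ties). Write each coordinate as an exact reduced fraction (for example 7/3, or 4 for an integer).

Clipped polygon: [(4,5) (5,3) (8,2) (17,1) (18,11/3) (18,6) (4,6)]

1. After x ≥ 4: [(4,5) (5,3) (8,2) (17,1) (20,9) (19,12) (4,294/17)]
2. After x ≤ 18: [(4,5) (5,3) (8,2) (17,1) (18,11/3) (18,210/17) (4,294/17)]
3. After y ≥ 0: [(4,5) (5,3) (8,2) (17,1) (18,11/3) (18,210/17) (4,294/17)]
4. After y ≤ 6: [(4,6) (4,5) (5,3) (8,2) (17,1) (18,11/3) (18,6)]
5. Canonical ring: [(4,5) (5,3) (8,2) (17,1) (18,11/3) (18,6) (4,6)]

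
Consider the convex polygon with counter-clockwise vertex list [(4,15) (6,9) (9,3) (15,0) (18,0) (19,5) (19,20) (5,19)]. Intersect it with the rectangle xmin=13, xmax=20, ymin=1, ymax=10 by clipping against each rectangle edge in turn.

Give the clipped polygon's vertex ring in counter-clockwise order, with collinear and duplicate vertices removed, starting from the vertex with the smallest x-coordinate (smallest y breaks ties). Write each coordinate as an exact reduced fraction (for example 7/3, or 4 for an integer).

Clipped polygon: [(13,1) (91/5,1) (19,5) (19,10) (13,10)]

1. After x ≥ 13: [(13,1) (15,0) (18,0) (19,5) (19,20) (13,137/7)]
2. After x ≤ 20: [(13,1) (15,0) (18,0) (19,5) (19,20) (13,137/7)]
3. After y ≥ 1: [(13,1) (13,1) (91/5,1) (19,5) (19,20) (13,137/7)]
4. After y ≤ 10: [(13,10) (13,1) (13,1) (91/5,1) (19,5) (19,10)]
5. Canonical ring: [(13,1) (91/5,1) (19,5) (19,10) (13,10)]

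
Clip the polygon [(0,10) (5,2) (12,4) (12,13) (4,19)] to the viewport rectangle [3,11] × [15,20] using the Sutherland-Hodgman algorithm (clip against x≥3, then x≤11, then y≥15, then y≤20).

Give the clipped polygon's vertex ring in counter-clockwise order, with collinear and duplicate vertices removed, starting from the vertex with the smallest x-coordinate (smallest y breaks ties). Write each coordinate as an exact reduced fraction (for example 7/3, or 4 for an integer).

Clipped polygon: [(3,15) (28/3,15) (4,19) (3,67/4)]

1. After x ≥ 3: [(3,67/4) (3,26/5) (5,2) (12,4) (12,13) (4,19)]
2. After x ≤ 11: [(3,67/4) (3,26/5) (5,2) (11,26/7) (11,55/4) (4,19)]
3. After y ≥ 15: [(3,67/4) (3,15) (28/3,15) (4,19)]
4. After y ≤ 20: [(3,67/4) (3,15) (28/3,15) (4,19)]
5. Canonical ring: [(3,15) (28/3,15) (4,19) (3,67/4)]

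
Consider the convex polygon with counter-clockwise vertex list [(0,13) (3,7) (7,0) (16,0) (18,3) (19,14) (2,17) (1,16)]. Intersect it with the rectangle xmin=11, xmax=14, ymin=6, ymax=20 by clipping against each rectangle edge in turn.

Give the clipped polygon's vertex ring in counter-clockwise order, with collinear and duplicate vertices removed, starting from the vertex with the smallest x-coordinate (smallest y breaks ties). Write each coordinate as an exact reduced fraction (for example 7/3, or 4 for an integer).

1. After x ≥ 11: [(11,0) (16,0) (18,3) (19,14) (11,262/17)]
2. After x ≤ 14: [(11,0) (14,0) (14,253/17) (11,262/17)]
3. After y ≥ 6: [(11,6) (14,6) (14,253/17) (11,262/17)]
4. After y ≤ 20: [(11,6) (14,6) (14,253/17) (11,262/17)]
5. Canonical ring: [(11,6) (14,6) (14,253/17) (11,262/17)]

Clipped polygon: [(11,6) (14,6) (14,253/17) (11,262/17)]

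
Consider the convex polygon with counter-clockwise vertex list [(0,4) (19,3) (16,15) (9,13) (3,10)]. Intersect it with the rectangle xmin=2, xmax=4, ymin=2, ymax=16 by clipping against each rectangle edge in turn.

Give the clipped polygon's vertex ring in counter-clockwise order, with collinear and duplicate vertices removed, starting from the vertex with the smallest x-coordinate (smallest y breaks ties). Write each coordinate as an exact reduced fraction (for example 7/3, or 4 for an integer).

Clipped polygon: [(2,74/19) (4,72/19) (4,21/2) (3,10) (2,8)]

1. After x ≥ 2: [(2,8) (2,74/19) (19,3) (16,15) (9,13) (3,10)]
2. After x ≤ 4: [(2,8) (2,74/19) (4,72/19) (4,21/2) (3,10)]
3. After y ≥ 2: [(2,8) (2,74/19) (4,72/19) (4,21/2) (3,10)]
4. After y ≤ 16: [(2,8) (2,74/19) (4,72/19) (4,21/2) (3,10)]
5. Canonical ring: [(2,74/19) (4,72/19) (4,21/2) (3,10) (2,8)]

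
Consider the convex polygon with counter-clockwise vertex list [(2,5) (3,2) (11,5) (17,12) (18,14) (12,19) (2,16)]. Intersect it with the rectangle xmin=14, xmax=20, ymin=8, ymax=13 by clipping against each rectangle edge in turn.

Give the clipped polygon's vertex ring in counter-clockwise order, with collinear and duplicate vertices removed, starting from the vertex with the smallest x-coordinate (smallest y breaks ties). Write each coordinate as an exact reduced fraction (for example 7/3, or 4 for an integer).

1. After x ≥ 14: [(14,17/2) (17,12) (18,14) (14,52/3)]
2. After x ≤ 20: [(14,17/2) (17,12) (18,14) (14,52/3)]
3. After y ≥ 8: [(14,17/2) (17,12) (18,14) (14,52/3)]
4. After y ≤ 13: [(14,13) (14,17/2) (17,12) (35/2,13)]
5. Canonical ring: [(14,17/2) (17,12) (35/2,13) (14,13)]

Clipped polygon: [(14,17/2) (17,12) (35/2,13) (14,13)]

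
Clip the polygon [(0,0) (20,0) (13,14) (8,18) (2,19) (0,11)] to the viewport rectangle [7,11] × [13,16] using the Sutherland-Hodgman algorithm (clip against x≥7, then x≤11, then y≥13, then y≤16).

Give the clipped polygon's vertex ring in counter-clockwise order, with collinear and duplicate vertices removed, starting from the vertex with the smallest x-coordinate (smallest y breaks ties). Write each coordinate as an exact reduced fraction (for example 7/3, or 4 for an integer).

Clipped polygon: [(7,13) (11,13) (11,78/5) (21/2,16) (7,16)]

1. After x ≥ 7: [(7,0) (20,0) (13,14) (8,18) (7,109/6)]
2. After x ≤ 11: [(7,0) (11,0) (11,78/5) (8,18) (7,109/6)]
3. After y ≥ 13: [(7,13) (11,13) (11,78/5) (8,18) (7,109/6)]
4. After y ≤ 16: [(7,16) (7,13) (11,13) (11,78/5) (21/2,16)]
5. Canonical ring: [(7,13) (11,13) (11,78/5) (21/2,16) (7,16)]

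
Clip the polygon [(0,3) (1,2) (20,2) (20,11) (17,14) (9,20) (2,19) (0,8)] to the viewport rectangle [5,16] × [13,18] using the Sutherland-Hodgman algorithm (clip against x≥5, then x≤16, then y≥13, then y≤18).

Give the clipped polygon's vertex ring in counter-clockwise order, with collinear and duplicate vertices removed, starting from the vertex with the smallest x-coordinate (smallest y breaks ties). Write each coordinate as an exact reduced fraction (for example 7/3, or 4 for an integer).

Clipped polygon: [(5,13) (16,13) (16,59/4) (35/3,18) (5,18)]

1. After x ≥ 5: [(5,2) (20,2) (20,11) (17,14) (9,20) (5,136/7)]
2. After x ≤ 16: [(5,2) (16,2) (16,59/4) (9,20) (5,136/7)]
3. After y ≥ 13: [(5,13) (16,13) (16,59/4) (9,20) (5,136/7)]
4. After y ≤ 18: [(5,18) (5,13) (16,13) (16,59/4) (35/3,18)]
5. Canonical ring: [(5,13) (16,13) (16,59/4) (35/3,18) (5,18)]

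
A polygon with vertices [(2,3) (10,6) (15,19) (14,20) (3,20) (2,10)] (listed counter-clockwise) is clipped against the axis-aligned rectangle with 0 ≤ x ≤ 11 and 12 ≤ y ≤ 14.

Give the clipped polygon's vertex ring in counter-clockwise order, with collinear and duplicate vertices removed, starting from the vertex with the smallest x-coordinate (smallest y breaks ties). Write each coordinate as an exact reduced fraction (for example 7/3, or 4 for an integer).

1. After x ≥ 0: [(2,3) (10,6) (15,19) (14,20) (3,20) (2,10)]
2. After x ≤ 11: [(2,3) (10,6) (11,43/5) (11,20) (3,20) (2,10)]
3. After y ≥ 12: [(11,12) (11,20) (3,20) (11/5,12)]
4. After y ≤ 14: [(11,12) (11,14) (12/5,14) (11/5,12)]
5. Canonical ring: [(11/5,12) (11,12) (11,14) (12/5,14)]

Clipped polygon: [(11/5,12) (11,12) (11,14) (12/5,14)]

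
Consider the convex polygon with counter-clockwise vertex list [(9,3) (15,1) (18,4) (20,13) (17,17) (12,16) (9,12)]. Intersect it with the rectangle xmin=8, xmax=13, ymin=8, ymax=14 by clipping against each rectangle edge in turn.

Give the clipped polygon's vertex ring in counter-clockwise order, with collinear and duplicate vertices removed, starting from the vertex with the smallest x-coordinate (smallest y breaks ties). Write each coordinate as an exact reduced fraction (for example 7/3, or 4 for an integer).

Clipped polygon: [(9,8) (13,8) (13,14) (21/2,14) (9,12)]

1. After x ≥ 8: [(9,3) (15,1) (18,4) (20,13) (17,17) (12,16) (9,12)]
2. After x ≤ 13: [(9,3) (13,5/3) (13,81/5) (12,16) (9,12)]
3. After y ≥ 8: [(9,8) (13,8) (13,81/5) (12,16) (9,12)]
4. After y ≤ 14: [(9,8) (13,8) (13,14) (21/2,14) (9,12)]
5. Canonical ring: [(9,8) (13,8) (13,14) (21/2,14) (9,12)]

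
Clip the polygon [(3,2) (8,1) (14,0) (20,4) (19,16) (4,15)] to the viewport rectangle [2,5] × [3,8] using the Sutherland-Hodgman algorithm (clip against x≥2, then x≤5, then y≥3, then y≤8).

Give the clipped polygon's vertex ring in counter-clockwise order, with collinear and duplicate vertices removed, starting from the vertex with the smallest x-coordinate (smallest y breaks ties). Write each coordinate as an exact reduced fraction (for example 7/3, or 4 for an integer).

Clipped polygon: [(40/13,3) (5,3) (5,8) (45/13,8)]

1. After x ≥ 2: [(3,2) (8,1) (14,0) (20,4) (19,16) (4,15)]
2. After x ≤ 5: [(3,2) (5,8/5) (5,226/15) (4,15)]
3. After y ≥ 3: [(40/13,3) (5,3) (5,226/15) (4,15)]
4. After y ≤ 8: [(45/13,8) (40/13,3) (5,3) (5,8)]
5. Canonical ring: [(40/13,3) (5,3) (5,8) (45/13,8)]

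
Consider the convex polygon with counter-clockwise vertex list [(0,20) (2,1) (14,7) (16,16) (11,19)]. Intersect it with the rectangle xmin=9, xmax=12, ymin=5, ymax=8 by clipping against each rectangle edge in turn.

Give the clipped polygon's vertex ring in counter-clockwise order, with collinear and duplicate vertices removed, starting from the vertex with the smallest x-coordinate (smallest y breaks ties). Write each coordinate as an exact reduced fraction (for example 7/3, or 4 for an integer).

1. After x ≥ 9: [(9,211/11) (9,9/2) (14,7) (16,16) (11,19)]
2. After x ≤ 12: [(9,211/11) (9,9/2) (12,6) (12,92/5) (11,19)]
3. After y ≥ 5: [(9,211/11) (9,5) (10,5) (12,6) (12,92/5) (11,19)]
4. After y ≤ 8: [(9,8) (9,5) (10,5) (12,6) (12,8)]
5. Canonical ring: [(9,5) (10,5) (12,6) (12,8) (9,8)]

Clipped polygon: [(9,5) (10,5) (12,6) (12,8) (9,8)]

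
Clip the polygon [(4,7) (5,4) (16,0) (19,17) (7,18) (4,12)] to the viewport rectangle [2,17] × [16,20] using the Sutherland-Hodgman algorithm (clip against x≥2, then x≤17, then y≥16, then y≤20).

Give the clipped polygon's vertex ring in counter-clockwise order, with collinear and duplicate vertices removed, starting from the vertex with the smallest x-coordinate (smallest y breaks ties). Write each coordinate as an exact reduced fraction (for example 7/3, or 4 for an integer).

1. After x ≥ 2: [(4,7) (5,4) (16,0) (19,17) (7,18) (4,12)]
2. After x ≤ 17: [(4,7) (5,4) (16,0) (17,17/3) (17,103/6) (7,18) (4,12)]
3. After y ≥ 16: [(17,16) (17,103/6) (7,18) (6,16)]
4. After y ≤ 20: [(17,16) (17,103/6) (7,18) (6,16)]
5. Canonical ring: [(6,16) (17,16) (17,103/6) (7,18)]

Clipped polygon: [(6,16) (17,16) (17,103/6) (7,18)]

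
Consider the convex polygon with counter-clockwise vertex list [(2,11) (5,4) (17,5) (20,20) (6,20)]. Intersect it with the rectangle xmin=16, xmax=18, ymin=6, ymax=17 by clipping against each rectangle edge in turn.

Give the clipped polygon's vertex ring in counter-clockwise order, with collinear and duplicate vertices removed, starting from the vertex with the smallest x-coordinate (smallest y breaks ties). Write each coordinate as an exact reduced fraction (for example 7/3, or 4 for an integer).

Clipped polygon: [(16,6) (86/5,6) (18,10) (18,17) (16,17)]

1. After x ≥ 16: [(16,59/12) (17,5) (20,20) (16,20)]
2. After x ≤ 18: [(16,59/12) (17,5) (18,10) (18,20) (16,20)]
3. After y ≥ 6: [(16,6) (86/5,6) (18,10) (18,20) (16,20)]
4. After y ≤ 17: [(16,17) (16,6) (86/5,6) (18,10) (18,17)]
5. Canonical ring: [(16,6) (86/5,6) (18,10) (18,17) (16,17)]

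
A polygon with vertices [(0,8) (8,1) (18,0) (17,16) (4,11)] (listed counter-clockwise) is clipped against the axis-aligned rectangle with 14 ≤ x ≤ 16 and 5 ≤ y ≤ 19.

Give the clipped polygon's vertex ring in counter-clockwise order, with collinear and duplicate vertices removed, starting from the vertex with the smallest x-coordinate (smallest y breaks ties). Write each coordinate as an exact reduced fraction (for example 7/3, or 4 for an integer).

1. After x ≥ 14: [(14,2/5) (18,0) (17,16) (14,193/13)]
2. After x ≤ 16: [(14,2/5) (16,1/5) (16,203/13) (14,193/13)]
3. After y ≥ 5: [(14,5) (16,5) (16,203/13) (14,193/13)]
4. After y ≤ 19: [(14,5) (16,5) (16,203/13) (14,193/13)]
5. Canonical ring: [(14,5) (16,5) (16,203/13) (14,193/13)]

Clipped polygon: [(14,5) (16,5) (16,203/13) (14,193/13)]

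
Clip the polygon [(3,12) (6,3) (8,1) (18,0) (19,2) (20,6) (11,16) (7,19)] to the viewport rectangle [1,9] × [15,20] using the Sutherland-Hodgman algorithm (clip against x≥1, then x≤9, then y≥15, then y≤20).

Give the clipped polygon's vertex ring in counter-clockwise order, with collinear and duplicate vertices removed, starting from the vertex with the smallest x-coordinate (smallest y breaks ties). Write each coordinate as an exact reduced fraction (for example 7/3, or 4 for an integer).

1. After x ≥ 1: [(3,12) (6,3) (8,1) (18,0) (19,2) (20,6) (11,16) (7,19)]
2. After x ≤ 9: [(3,12) (6,3) (8,1) (9,9/10) (9,35/2) (7,19)]
3. After y ≥ 15: [(33/7,15) (9,15) (9,35/2) (7,19)]
4. After y ≤ 20: [(33/7,15) (9,15) (9,35/2) (7,19)]
5. Canonical ring: [(33/7,15) (9,15) (9,35/2) (7,19)]

Clipped polygon: [(33/7,15) (9,15) (9,35/2) (7,19)]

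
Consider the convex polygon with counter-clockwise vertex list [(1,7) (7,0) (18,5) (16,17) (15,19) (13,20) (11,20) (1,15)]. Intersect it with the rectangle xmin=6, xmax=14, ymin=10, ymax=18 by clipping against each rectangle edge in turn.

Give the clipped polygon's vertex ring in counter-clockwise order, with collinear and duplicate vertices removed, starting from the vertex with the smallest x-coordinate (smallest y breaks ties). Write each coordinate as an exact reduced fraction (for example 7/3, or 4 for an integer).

1. After x ≥ 6: [(6,7/6) (7,0) (18,5) (16,17) (15,19) (13,20) (11,20) (6,35/2)]
2. After x ≤ 14: [(6,7/6) (7,0) (14,35/11) (14,39/2) (13,20) (11,20) (6,35/2)]
3. After y ≥ 10: [(6,10) (14,10) (14,39/2) (13,20) (11,20) (6,35/2)]
4. After y ≤ 18: [(6,10) (14,10) (14,18) (7,18) (6,35/2)]
5. Canonical ring: [(6,10) (14,10) (14,18) (7,18) (6,35/2)]

Clipped polygon: [(6,10) (14,10) (14,18) (7,18) (6,35/2)]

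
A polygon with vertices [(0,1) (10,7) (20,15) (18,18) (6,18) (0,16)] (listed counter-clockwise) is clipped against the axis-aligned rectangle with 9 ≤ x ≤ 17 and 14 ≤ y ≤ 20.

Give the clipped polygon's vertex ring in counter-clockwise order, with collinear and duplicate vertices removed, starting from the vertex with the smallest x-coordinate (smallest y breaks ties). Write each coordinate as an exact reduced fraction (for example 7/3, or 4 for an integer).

Clipped polygon: [(9,14) (17,14) (17,18) (9,18)]

1. After x ≥ 9: [(9,32/5) (10,7) (20,15) (18,18) (9,18)]
2. After x ≤ 17: [(9,32/5) (10,7) (17,63/5) (17,18) (9,18)]
3. After y ≥ 14: [(9,14) (17,14) (17,18) (9,18)]
4. After y ≤ 20: [(9,14) (17,14) (17,18) (9,18)]
5. Canonical ring: [(9,14) (17,14) (17,18) (9,18)]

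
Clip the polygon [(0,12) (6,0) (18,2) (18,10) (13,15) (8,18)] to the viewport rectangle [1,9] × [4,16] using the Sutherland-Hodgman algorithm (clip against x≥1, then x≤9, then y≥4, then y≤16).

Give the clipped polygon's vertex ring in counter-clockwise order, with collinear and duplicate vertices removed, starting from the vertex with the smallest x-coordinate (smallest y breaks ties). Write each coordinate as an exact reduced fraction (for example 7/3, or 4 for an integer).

1. After x ≥ 1: [(1,51/4) (1,10) (6,0) (18,2) (18,10) (13,15) (8,18)]
2. After x ≤ 9: [(1,51/4) (1,10) (6,0) (9,1/2) (9,87/5) (8,18)]
3. After y ≥ 4: [(1,51/4) (1,10) (4,4) (9,4) (9,87/5) (8,18)]
4. After y ≤ 16: [(16/3,16) (1,51/4) (1,10) (4,4) (9,4) (9,16)]
5. Canonical ring: [(1,10) (4,4) (9,4) (9,16) (16/3,16) (1,51/4)]

Clipped polygon: [(1,10) (4,4) (9,4) (9,16) (16/3,16) (1,51/4)]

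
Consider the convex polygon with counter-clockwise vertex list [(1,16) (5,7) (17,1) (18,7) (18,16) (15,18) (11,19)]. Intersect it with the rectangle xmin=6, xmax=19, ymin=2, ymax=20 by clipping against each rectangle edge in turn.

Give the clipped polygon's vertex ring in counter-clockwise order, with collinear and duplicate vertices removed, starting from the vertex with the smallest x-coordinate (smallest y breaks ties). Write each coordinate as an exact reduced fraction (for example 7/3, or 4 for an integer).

Clipped polygon: [(6,13/2) (15,2) (103/6,2) (18,7) (18,16) (15,18) (11,19) (6,35/2)]

1. After x ≥ 6: [(6,35/2) (6,13/2) (17,1) (18,7) (18,16) (15,18) (11,19)]
2. After x ≤ 19: [(6,35/2) (6,13/2) (17,1) (18,7) (18,16) (15,18) (11,19)]
3. After y ≥ 2: [(6,35/2) (6,13/2) (15,2) (103/6,2) (18,7) (18,16) (15,18) (11,19)]
4. After y ≤ 20: [(6,35/2) (6,13/2) (15,2) (103/6,2) (18,7) (18,16) (15,18) (11,19)]
5. Canonical ring: [(6,13/2) (15,2) (103/6,2) (18,7) (18,16) (15,18) (11,19) (6,35/2)]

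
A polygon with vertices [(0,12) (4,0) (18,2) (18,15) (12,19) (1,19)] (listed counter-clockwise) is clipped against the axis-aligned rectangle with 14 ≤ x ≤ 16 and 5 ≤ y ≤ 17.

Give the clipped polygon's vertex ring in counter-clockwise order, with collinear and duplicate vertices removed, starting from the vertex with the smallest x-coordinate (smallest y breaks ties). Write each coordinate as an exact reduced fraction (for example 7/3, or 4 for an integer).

Clipped polygon: [(14,5) (16,5) (16,49/3) (15,17) (14,17)]

1. After x ≥ 14: [(14,10/7) (18,2) (18,15) (14,53/3)]
2. After x ≤ 16: [(14,10/7) (16,12/7) (16,49/3) (14,53/3)]
3. After y ≥ 5: [(14,5) (16,5) (16,49/3) (14,53/3)]
4. After y ≤ 17: [(14,17) (14,5) (16,5) (16,49/3) (15,17)]
5. Canonical ring: [(14,5) (16,5) (16,49/3) (15,17) (14,17)]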